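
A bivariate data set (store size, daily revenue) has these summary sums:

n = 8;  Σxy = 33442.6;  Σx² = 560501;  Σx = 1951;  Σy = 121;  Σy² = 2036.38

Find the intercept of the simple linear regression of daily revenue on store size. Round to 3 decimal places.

3.799

Sxx = Σx² − (Σx)²/n = 560501 − 475800.125 = 84700.875
Sxy = Σxy − (Σx)(Σy)/n = 33442.6 − 29508.875 = 3933.725
b = Sxy/Sxx = 3933.725/84700.875 = 0.046443
a = ȳ − b·x̄ = 15.125 − 0.046443·243.875 = 3.798822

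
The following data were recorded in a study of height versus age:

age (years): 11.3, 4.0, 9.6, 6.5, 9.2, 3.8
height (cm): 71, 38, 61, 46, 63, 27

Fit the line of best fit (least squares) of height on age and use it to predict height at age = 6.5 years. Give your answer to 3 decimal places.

46.248

n = 6, Σx = 44.4, Σy = 306, Σxy = 2521.1, Σx² = 377.18
Sxx = Σx² − (Σx)²/n = 377.18 − 328.56 = 48.62
Sxy = Σxy − (Σx)(Σy)/n = 2521.1 − 2264.4 = 256.7
b = Sxy/Sxx = 256.7/48.62 = 5.279720
a = ȳ − b·x̄ = 51 − 5.279720·7.4 = 11.930070
ŷ(6.5) = a + b·6.5 = 11.930070 + 5.279720·6.5 = 46.248252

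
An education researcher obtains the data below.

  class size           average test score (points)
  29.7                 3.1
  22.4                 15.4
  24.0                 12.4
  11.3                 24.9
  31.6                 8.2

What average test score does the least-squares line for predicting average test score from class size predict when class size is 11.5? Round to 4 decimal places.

24.8181

n = 5, Σx = 119, Σy = 64, Σxy = 1275.12, Σx² = 3086.1
Sxx = Σx² − (Σx)²/n = 3086.1 − 2832.2 = 253.9
Sxy = Σxy − (Σx)(Σy)/n = 1275.12 − 1523.2 = -248.08
b = Sxy/Sxx = -248.08/253.9 = -0.977078
a = ȳ − b·x̄ = 12.8 − (-0.977078)·23.8 = 36.054447
ŷ(11.5) = a + b·11.5 = 36.054447 + (-0.977078)·11.5 = 24.818054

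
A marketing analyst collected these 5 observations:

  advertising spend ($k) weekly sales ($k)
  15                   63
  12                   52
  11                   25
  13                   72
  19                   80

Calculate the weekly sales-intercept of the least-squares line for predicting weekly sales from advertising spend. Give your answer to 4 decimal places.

-15.8000

n = 5, Σx = 70, Σy = 292, Σxy = 4300, Σx² = 1020
Sxx = Σx² − (Σx)²/n = 1020 − 980 = 40
Sxy = Σxy − (Σx)(Σy)/n = 4300 − 4088 = 212
b = Sxy/Sxx = 212/40 = 5.3
a = ȳ − b·x̄ = 58.4 − 5.3·14 = -15.8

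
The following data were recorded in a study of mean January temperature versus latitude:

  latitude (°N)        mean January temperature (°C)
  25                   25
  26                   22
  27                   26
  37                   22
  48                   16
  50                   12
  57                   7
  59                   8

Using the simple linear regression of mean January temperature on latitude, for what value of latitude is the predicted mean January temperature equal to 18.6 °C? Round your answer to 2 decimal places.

n = 8, Σx = 329, Σy = 138, Σxy = 4952, Σx² = 14933
Sxx = Σx² − (Σx)²/n = 14933 − 13530.125 = 1402.875
Sxy = Σxy − (Σx)(Σy)/n = 4952 − 5675.25 = -723.25
b = Sxy/Sxx = -723.25/1402.875 = -0.515548
a = ȳ − b·x̄ = 17.25 − (-0.515548)·41.125 = 38.451929
Set a + b·x = 18.6: x = (18.6 − 38.451929) / (-0.515548) = 38.506429

38.51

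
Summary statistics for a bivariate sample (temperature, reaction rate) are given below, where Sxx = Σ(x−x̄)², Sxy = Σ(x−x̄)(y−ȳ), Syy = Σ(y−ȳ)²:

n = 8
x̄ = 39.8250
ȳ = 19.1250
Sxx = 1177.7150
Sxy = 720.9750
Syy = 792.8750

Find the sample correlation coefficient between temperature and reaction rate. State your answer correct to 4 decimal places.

0.7461

r = Sxy/√(Sxx·Syy) = 720.975/√(933780.780625) = 720.975/966.323331 = 0.746101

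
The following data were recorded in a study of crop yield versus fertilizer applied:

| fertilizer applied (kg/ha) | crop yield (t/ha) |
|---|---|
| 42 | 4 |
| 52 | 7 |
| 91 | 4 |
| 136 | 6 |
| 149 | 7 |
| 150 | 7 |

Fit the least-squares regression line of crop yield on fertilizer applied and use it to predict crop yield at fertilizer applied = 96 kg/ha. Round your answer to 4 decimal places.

n = 6, Σx = 620, Σy = 35, Σxy = 3805, Σx² = 75946
Sxx = Σx² − (Σx)²/n = 75946 − 64066.666667 = 11879.333333
Sxy = Σxy − (Σx)(Σy)/n = 3805 − 3616.666667 = 188.333333
b = Sxy/Sxx = 188.333333/11879.333333 = 0.015854
a = ȳ − b·x̄ = 5.833333 − 0.015854·103.333333 = 4.195101
ŷ(96) = a + b·96 = 4.195101 + 0.015854·96 = 5.717072

5.7171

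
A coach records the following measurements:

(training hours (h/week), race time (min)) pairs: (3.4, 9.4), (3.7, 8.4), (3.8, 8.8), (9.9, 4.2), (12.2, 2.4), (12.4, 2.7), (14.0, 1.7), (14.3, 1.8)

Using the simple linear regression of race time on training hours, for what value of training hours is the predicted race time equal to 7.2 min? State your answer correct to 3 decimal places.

n = 8, Σx = 73.7, Σy = 39.4, Σxy = 250.36, Σx² = 840.79
Sxx = Σx² − (Σx)²/n = 840.79 − 678.96125 = 161.82875
Sxy = Σxy − (Σx)(Σy)/n = 250.36 − 362.9725 = -112.6125
b = Sxy/Sxx = -112.6125/161.82875 = -0.695874
a = ȳ − b·x̄ = 4.925 − (-0.695874)·9.2125 = 11.335744
Set a + b·x = 7.2: x = (7.2 − 11.335744) / (-0.695874) = 5.943232

5.943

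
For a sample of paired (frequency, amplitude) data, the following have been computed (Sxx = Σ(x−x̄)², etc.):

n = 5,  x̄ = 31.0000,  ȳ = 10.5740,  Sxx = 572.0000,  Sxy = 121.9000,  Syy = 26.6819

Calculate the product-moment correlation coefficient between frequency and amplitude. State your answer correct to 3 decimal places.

r = Sxy/√(Sxx·Syy) = 121.9/√(15262.0468) = 121.9/123.539657 = 0.986728

0.987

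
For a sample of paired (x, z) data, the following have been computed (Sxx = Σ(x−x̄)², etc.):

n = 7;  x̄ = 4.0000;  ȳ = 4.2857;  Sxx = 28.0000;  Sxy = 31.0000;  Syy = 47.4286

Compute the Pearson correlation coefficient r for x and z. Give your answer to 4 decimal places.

r = Sxy/√(Sxx·Syy) = 31/√(1328.0008) = 31/36.441745 = 0.850673

0.8507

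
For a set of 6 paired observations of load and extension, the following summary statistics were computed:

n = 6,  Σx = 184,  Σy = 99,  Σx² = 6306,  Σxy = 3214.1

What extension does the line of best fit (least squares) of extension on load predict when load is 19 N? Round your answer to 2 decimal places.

Sxx = Σx² − (Σx)²/n = 6306 − 5642.666667 = 663.333333
Sxy = Σxy − (Σx)(Σy)/n = 3214.1 − 3036 = 178.1
b = Sxy/Sxx = 178.1/663.333333 = 0.268492
a = ȳ − b·x̄ = 16.5 − 0.268492·30.666667 = 8.266231
ŷ(19) = a + b·19 = 8.266231 + 0.268492·19 = 13.367588

13.37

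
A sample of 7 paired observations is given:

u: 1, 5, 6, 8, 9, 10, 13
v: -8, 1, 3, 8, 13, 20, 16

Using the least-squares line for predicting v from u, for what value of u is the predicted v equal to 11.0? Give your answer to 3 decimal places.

8.891

n = 7, Σx = 52, Σy = 53, Σxy = 604, Σx² = 476
Sxx = Σx² − (Σx)²/n = 476 − 386.285714 = 89.714286
Sxy = Σxy − (Σx)(Σy)/n = 604 − 393.714286 = 210.285714
b = Sxy/Sxx = 210.285714/89.714286 = 2.343949
a = ȳ − b·x̄ = 7.571429 − 2.343949·7.428571 = -9.840764
Set a + b·x = 11.0: x = (11.0 − (-9.840764)) / 2.343949 = 8.891304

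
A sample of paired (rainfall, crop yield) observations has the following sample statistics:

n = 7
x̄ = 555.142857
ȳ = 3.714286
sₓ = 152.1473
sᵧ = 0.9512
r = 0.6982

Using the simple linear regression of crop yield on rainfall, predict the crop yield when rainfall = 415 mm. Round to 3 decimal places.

3.103

b = r · sᵧ/sₓ = 0.6982 · 0.9512/152.1473 = 0.004365
a = ȳ − b·x̄ = 3.714286 − 0.004365·555.142857 = 1.291070
ŷ(415) = a + b·415 = 1.291070 + 0.004365·415 = 3.102558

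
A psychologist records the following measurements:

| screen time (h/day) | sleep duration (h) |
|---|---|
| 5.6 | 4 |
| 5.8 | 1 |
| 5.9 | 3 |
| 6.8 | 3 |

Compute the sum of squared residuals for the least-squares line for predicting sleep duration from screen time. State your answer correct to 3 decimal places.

4.749

n = 4, Σx = 24.1, Σy = 11, Σxy = 66.3, Σx² = 146.05, Σy² = 35
Sxx = Σx² − (Σx)²/n = 146.05 − 145.2025 = 0.8475
Sxy = Σxy − (Σx)(Σy)/n = 66.3 − 66.275 = 0.025
Syy = Σy² − (Σy)²/n = 35 − 30.25 = 4.75
b = Sxy/Sxx = 0.025/0.8475 = 0.029499
SSE = Syy − b·Sxy = 4.75 − 0.029499·0.025 = 4.749263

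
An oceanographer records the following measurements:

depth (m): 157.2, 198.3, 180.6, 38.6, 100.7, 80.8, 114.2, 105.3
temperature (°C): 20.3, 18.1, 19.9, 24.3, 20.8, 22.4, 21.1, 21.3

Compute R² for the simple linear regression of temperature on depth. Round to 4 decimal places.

n = 8, Σx = 975.7, Σy = 168.2, Σxy = 19869.3, Σx² = 138939.91, Σy² = 3559.5
Sxx = Σx² − (Σx)²/n = 138939.91 − 118998.81125 = 19941.09875
Sxy = Σxy − (Σx)(Σy)/n = 19869.3 − 20514.0925 = -644.7925
Syy = Σy² − (Σy)²/n = 3559.5 − 3536.405 = 23.095
R² = Sxy²/(Sxx·Syy) = (-644.7925)²/(19941.09875·23.095) = 0.902761

0.9028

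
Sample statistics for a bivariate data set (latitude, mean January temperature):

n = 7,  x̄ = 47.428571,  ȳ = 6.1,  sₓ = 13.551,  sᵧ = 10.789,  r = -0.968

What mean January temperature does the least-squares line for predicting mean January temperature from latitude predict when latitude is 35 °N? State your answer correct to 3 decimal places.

15.679

b = r · sᵧ/sₓ = -0.968 · 10.789/13.551 = -0.770700
a = ȳ − b·x̄ = 6.1 − (-0.770700)·47.428571 = 42.653187
ŷ(35) = a + b·35 = 42.653187 + (-0.770700)·35 = 15.678696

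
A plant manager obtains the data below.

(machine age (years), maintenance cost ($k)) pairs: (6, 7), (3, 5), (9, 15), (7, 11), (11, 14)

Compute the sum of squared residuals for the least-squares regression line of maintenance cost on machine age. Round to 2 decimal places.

n = 5, Σx = 36, Σy = 52, Σxy = 423, Σx² = 296, Σy² = 616
Sxx = Σx² − (Σx)²/n = 296 − 259.2 = 36.8
Sxy = Σxy − (Σx)(Σy)/n = 423 − 374.4 = 48.6
Syy = Σy² − (Σy)²/n = 616 − 540.8 = 75.2
b = Sxy/Sxx = 48.6/36.8 = 1.320652
SSE = Syy − b·Sxy = 75.2 − 1.320652·48.6 = 11.016304

11.02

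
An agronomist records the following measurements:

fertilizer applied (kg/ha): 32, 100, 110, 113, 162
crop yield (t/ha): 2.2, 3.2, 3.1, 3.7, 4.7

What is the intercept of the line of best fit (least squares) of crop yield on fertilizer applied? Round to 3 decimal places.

n = 5, Σx = 517, Σy = 16.9, Σxy = 1910.9, Σx² = 62137
Sxx = Σx² − (Σx)²/n = 62137 − 53457.8 = 8679.2
Sxy = Σxy − (Σx)(Σy)/n = 1910.9 − 1747.46 = 163.44
b = Sxy/Sxx = 163.44/8679.2 = 0.018831
a = ȳ − b·x̄ = 3.38 − 0.018831·103.4 = 1.432851

1.433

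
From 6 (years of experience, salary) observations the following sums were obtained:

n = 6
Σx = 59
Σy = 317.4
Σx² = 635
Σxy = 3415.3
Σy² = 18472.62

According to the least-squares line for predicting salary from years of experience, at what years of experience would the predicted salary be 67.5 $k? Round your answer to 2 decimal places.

12.55

Sxx = Σx² − (Σx)²/n = 635 − 580.166667 = 54.833333
Sxy = Σxy − (Σx)(Σy)/n = 3415.3 − 3121.1 = 294.2
b = Sxy/Sxx = 294.2/54.833333 = 5.365350
a = ȳ − b·x̄ = 52.9 − 5.365350·9.833333 = 0.140729
Set a + b·x = 67.5: x = (67.5 − 0.140729) / 5.365350 = 12.554498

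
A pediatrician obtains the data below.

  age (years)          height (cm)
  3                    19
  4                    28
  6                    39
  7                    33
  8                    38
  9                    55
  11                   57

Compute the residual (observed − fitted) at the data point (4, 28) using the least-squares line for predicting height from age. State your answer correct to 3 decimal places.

n = 7, Σx = 48, Σy = 269, Σxy = 2060, Σx² = 376
Sxx = Σx² − (Σx)²/n = 376 − 329.142857 = 46.857143
Sxy = Σxy − (Σx)(Σy)/n = 2060 − 1844.571429 = 215.428571
b = Sxy/Sxx = 215.428571/46.857143 = 4.597561
a = ȳ − b·x̄ = 38.428571 − 4.597561·6.857143 = 6.902439
ŷ(4) = 6.902439 + 4.597561·4 = 25.292683
residual = y − ŷ = 28 − 25.292683 = 2.707317

2.707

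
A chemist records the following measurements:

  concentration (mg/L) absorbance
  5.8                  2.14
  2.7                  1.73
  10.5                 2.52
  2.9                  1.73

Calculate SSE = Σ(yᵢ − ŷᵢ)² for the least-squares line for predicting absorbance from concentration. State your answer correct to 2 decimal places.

0.01

n = 4, Σx = 21.9, Σy = 8.12, Σxy = 48.56, Σx² = 159.59, Σy² = 16.9158
Sxx = Σx² − (Σx)²/n = 159.59 − 119.9025 = 39.6875
Sxy = Σxy − (Σx)(Σy)/n = 48.56 − 44.457 = 4.103
Syy = Σy² − (Σy)²/n = 16.9158 − 16.4836 = 0.4322
b = Sxy/Sxx = 4.103/39.6875 = 0.103383
SSE = Syy − b·Sxy = 0.4322 − 0.103383·4.103 = 0.008021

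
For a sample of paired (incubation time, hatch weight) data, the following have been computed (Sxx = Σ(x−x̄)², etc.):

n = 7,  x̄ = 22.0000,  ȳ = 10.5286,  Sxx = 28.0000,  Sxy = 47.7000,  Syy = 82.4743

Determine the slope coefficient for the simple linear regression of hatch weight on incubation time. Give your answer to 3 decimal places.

1.704

b = Sxy/Sxx = 47.7/28 = 1.703571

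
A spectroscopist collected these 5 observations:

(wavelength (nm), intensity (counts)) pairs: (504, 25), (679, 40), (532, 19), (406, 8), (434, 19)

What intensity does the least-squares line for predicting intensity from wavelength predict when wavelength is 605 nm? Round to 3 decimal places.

n = 5, Σx = 2555, Σy = 111, Σxy = 61362, Σx² = 1351273
Sxx = Σx² − (Σx)²/n = 1351273 − 1305605 = 45668
Sxy = Σxy − (Σx)(Σy)/n = 61362 − 56721 = 4641
b = Sxy/Sxx = 4641/45668 = 0.101625
a = ȳ − b·x̄ = 22.2 − 0.101625·511 = -29.730258
ŷ(605) = a + b·605 = -29.730258 + 0.101625·605 = 31.752728

31.753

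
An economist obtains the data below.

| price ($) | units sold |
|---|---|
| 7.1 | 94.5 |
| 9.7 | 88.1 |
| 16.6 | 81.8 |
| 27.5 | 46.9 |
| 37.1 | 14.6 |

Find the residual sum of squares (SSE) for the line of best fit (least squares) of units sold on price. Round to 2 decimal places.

n = 5, Σx = 98, Σy = 325.9, Σxy = 4714.81, Σx² = 2552.72, Σy² = 25795.87
Sxx = Σx² − (Σx)²/n = 2552.72 − 1920.8 = 631.92
Sxy = Σxy − (Σx)(Σy)/n = 4714.81 − 6387.64 = -1672.83
Syy = Σy² − (Σy)²/n = 25795.87 − 21242.162 = 4553.708
b = Sxy/Sxx = -1672.83/631.92 = -2.647218
SSE = Syy − b·Sxy = 4553.708 − (-2.647218)·(-1672.83) = 125.362309

125.36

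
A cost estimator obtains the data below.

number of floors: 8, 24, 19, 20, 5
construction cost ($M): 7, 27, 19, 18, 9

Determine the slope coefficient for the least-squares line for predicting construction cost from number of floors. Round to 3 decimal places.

n = 5, Σx = 76, Σy = 80, Σxy = 1470, Σx² = 1426
Sxx = Σx² − (Σx)²/n = 1426 − 1155.2 = 270.8
Sxy = Σxy − (Σx)(Σy)/n = 1470 − 1216 = 254
b = Sxy/Sxx = 254/270.8 = 0.937962

0.938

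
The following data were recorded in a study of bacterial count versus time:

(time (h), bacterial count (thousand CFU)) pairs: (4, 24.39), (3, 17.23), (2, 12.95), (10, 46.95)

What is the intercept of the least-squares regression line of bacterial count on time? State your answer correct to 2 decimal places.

5.47

n = 4, Σx = 19, Σy = 101.52, Σxy = 644.65, Σx² = 129
Sxx = Σx² − (Σx)²/n = 129 − 90.25 = 38.75
Sxy = Σxy − (Σx)(Σy)/n = 644.65 − 482.22 = 162.43
b = Sxy/Sxx = 162.43/38.75 = 4.191742
a = ȳ − b·x̄ = 25.38 − 4.191742·4.75 = 5.469226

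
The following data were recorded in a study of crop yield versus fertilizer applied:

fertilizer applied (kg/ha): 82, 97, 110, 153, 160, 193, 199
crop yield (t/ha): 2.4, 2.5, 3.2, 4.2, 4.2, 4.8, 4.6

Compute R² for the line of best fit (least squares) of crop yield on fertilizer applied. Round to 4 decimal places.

n = 7, Σx = 994, Σy = 25.9, Σxy = 3947.7, Σx² = 154092, Σy² = 101.73
Sxx = Σx² − (Σx)²/n = 154092 − 141148 = 12944
Sxy = Σxy − (Σx)(Σy)/n = 3947.7 − 3677.8 = 269.9
Syy = Σy² − (Σy)²/n = 101.73 − 95.83 = 5.9
R² = Sxy²/(Sxx·Syy) = (269.9)²/(12944·5.9) = 0.953861

0.9539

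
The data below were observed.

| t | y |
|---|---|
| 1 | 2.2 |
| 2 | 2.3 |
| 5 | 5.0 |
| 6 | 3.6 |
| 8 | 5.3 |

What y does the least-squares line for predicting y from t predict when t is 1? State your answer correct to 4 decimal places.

2.1602

n = 5, Σx = 22, Σy = 18.4, Σxy = 95.8, Σx² = 130
Sxx = Σx² − (Σx)²/n = 130 − 96.8 = 33.2
Sxy = Σxy − (Σx)(Σy)/n = 95.8 − 80.96 = 14.84
b = Sxy/Sxx = 14.84/33.2 = 0.446988
a = ȳ − b·x̄ = 3.68 − 0.446988·4.4 = 1.713253
ŷ(1) = a + b·1 = 1.713253 + 0.446988·1 = 2.160241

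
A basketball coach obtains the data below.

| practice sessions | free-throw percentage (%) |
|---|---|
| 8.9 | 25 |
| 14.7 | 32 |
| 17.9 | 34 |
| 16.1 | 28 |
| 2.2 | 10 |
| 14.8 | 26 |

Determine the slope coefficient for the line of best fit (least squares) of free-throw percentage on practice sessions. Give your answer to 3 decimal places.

1.354

n = 6, Σx = 74.6, Σy = 155, Σxy = 2159.1, Σx² = 1098.8
Sxx = Σx² − (Σx)²/n = 1098.8 − 927.526667 = 171.273333
Sxy = Σxy − (Σx)(Σy)/n = 2159.1 − 1927.166667 = 231.933333
b = Sxy/Sxx = 231.933333/171.273333 = 1.354171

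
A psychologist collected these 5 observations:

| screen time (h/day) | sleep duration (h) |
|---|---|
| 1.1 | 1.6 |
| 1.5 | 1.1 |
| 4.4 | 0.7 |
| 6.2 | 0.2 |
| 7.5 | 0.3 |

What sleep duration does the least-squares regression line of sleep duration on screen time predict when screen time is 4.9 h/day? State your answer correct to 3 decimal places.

0.633

n = 5, Σx = 20.7, Σy = 3.9, Σxy = 9.98, Σx² = 117.51
Sxx = Σx² − (Σx)²/n = 117.51 − 85.698 = 31.812
Sxy = Σxy − (Σx)(Σy)/n = 9.98 − 16.146 = -6.166
b = Sxy/Sxx = -6.166/31.812 = -0.193826
a = ȳ − b·x̄ = 0.78 − (-0.193826)·4.14 = 1.582441
ŷ(4.9) = a + b·4.9 = 1.582441 + (-0.193826)·4.9 = 0.632692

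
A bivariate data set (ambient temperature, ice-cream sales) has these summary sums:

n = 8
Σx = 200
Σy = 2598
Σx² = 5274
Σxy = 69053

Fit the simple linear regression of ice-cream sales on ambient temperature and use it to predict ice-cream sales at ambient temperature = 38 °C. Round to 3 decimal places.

Sxx = Σx² − (Σx)²/n = 5274 − 5000 = 274
Sxy = Σxy − (Σx)(Σy)/n = 69053 − 64950 = 4103
b = Sxy/Sxx = 4103/274 = 14.974453
a = ȳ − b·x̄ = 324.75 − 14.974453·25 = -49.611314
ŷ(38) = a + b·38 = -49.611314 + 14.974453·38 = 519.417883

519.418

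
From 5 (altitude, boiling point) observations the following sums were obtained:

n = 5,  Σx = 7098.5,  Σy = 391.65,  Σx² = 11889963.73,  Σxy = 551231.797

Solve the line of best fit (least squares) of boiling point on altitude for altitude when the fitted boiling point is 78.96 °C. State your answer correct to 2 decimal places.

Sxx = Σx² − (Σx)²/n = 11889963.73 − 10077740.45 = 1812223.28
Sxy = Σxy − (Σx)(Σy)/n = 551231.797 − 556025.505 = -4793.708
b = Sxy/Sxx = -4793.708/1812223.28 = -0.002645
a = ȳ − b·x̄ = 78.33 − (-0.002645)·1419.7 = 82.085402
Set a + b·x = 78.96: x = (78.96 − 82.085402) / (-0.002645) = 1181.533498

1181.53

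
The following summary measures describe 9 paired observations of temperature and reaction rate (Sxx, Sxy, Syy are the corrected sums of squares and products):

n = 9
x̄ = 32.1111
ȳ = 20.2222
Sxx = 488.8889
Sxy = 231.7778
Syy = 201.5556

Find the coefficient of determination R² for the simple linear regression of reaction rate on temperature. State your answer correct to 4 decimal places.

0.5452

R² = Sxy²/(Sxx·Syy) = (231.7778)²/(488.8889·201.5556) = 0.545178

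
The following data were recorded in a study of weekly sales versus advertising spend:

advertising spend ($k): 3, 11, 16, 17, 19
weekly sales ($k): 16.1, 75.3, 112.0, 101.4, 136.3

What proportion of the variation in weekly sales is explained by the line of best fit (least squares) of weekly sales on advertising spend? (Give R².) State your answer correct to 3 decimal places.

n = 5, Σx = 66, Σy = 441.1, Σxy = 6982.1, Σx² = 1036, Σy² = 47332.95
Sxx = Σx² − (Σx)²/n = 1036 − 871.2 = 164.8
Sxy = Σxy − (Σx)(Σy)/n = 6982.1 − 5822.52 = 1159.58
Syy = Σy² − (Σy)²/n = 47332.95 − 38913.842 = 8419.108
R² = Sxy²/(Sxx·Syy) = (1159.58)²/(164.8·8419.108) = 0.969121

0.969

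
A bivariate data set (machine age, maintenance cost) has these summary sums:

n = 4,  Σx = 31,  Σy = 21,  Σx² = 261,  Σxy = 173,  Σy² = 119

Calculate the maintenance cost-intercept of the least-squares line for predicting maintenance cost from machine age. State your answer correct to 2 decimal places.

Sxx = Σx² − (Σx)²/n = 261 − 240.25 = 20.75
Sxy = Σxy − (Σx)(Σy)/n = 173 − 162.75 = 10.25
b = Sxy/Sxx = 10.25/20.75 = 0.493976
a = ȳ − b·x̄ = 5.25 − 0.493976·7.75 = 1.421687

1.42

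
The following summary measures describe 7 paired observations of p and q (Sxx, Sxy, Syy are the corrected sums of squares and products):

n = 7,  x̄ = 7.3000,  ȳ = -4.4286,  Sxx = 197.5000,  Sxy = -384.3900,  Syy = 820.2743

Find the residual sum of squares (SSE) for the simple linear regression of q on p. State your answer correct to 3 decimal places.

b = Sxy/Sxx = -384.39/197.5 = -1.946278
SSE = Syy − b·Sxy = 820.2743 − (-1.946278)·(-384.39) = 72.144315

72.144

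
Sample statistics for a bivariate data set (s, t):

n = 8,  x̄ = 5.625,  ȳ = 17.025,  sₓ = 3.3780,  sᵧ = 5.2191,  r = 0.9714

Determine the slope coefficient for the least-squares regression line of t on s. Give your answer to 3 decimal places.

1.501

b = r · sᵧ/sₓ = 0.9714 · 5.2191/3.378 = 1.500839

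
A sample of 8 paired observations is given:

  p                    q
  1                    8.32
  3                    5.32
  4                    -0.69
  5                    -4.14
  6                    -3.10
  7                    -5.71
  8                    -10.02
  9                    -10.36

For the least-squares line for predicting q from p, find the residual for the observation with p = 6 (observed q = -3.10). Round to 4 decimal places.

0.9714

n = 8, Σx = 43, Σy = -20.38, Σxy = -231.15, Σx² = 281
Sxx = Σx² − (Σx)²/n = 281 − 231.125 = 49.875
Sxy = Σxy − (Σx)(Σy)/n = -231.15 − (-109.5425) = -121.6075
b = Sxy/Sxx = -121.6075/49.875 = -2.438246
a = ȳ − b·x̄ = -2.5475 − (-2.438246)·5.375 = 10.558070
ŷ(6) = 10.558070 + (-2.438246)·6 = -4.071404
residual = y − ŷ = -3.10 − (-4.071404) = 0.971404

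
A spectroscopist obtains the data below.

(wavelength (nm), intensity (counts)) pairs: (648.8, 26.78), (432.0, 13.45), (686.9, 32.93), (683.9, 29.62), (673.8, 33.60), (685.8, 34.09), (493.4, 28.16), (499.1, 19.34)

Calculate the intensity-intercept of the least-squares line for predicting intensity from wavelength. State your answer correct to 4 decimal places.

n = 8, Σx = 4803.7, Σy = 217.97, Σxy = 135627.339, Σx² = 2963988.71
Sxx = Σx² − (Σx)²/n = 2963988.71 − 2884441.71125 = 79546.99875
Sxy = Σxy − (Σx)(Σy)/n = 135627.339 − 130882.811125 = 4744.527875
b = Sxy/Sxx = 4744.527875/79546.99875 = 0.059644
a = ȳ − b·x̄ = 27.24625 − 0.059644·600.4625 = -8.567937

-8.5679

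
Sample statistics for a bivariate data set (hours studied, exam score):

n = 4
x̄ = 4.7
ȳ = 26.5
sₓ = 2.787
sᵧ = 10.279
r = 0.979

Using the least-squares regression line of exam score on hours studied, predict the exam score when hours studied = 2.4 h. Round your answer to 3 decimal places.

18.195

b = r · sᵧ/sₓ = 0.979 · 10.279/2.787 = 3.610743
a = ȳ − b·x̄ = 26.5 − 3.610743·4.7 = 9.529507
ŷ(2.4) = a + b·2.4 = 9.529507 + 3.610743·2.4 = 18.195291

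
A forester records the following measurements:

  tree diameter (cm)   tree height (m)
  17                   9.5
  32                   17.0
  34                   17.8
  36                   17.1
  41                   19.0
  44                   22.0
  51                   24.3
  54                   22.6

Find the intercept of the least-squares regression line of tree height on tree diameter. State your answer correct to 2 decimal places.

n = 8, Σx = 309, Σy = 149.3, Σxy = 6133, Σx² = 12899
Sxx = Σx² − (Σx)²/n = 12899 − 11935.125 = 963.875
Sxy = Σxy − (Σx)(Σy)/n = 6133 − 5766.7125 = 366.2875
b = Sxy/Sxx = 366.2875/963.875 = 0.380016
a = ȳ − b·x̄ = 18.6625 − 0.380016·38.625 = 3.984399

3.98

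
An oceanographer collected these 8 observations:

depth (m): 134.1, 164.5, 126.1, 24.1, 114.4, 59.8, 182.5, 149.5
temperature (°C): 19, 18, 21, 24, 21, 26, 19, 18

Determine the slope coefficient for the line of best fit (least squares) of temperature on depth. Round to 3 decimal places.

-0.049

n = 8, Σx = 955, Σy = 166, Σxy = 18851.1, Σx² = 133844.98
Sxx = Σx² − (Σx)²/n = 133844.98 − 114003.125 = 19841.855
Sxy = Σxy − (Σx)(Σy)/n = 18851.1 − 19816.25 = -965.15
b = Sxy/Sxx = -965.15/19841.855 = -0.048642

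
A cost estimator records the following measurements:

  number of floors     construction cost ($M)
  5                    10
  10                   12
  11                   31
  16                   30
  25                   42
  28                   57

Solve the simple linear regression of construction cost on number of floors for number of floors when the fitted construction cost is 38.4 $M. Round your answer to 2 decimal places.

n = 6, Σx = 95, Σy = 182, Σxy = 3637, Σx² = 1911
Sxx = Σx² − (Σx)²/n = 1911 − 1504.166667 = 406.833333
Sxy = Σxy − (Σx)(Σy)/n = 3637 − 2881.666667 = 755.333333
b = Sxy/Sxx = 755.333333/406.833333 = 1.856616
a = ȳ − b·x̄ = 30.333333 − 1.856616·15.833333 = 0.936911
Set a + b·x = 38.4: x = (38.4 − 0.936911) / 1.856616 = 20.178155

20.18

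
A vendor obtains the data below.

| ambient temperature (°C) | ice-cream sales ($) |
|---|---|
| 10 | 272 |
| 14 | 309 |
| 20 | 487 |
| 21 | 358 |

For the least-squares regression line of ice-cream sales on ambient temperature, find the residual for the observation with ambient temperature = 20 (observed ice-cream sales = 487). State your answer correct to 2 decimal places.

n = 4, Σx = 65, Σy = 1426, Σxy = 24304, Σx² = 1137
Sxx = Σx² − (Σx)²/n = 1137 − 1056.25 = 80.75
Sxy = Σxy − (Σx)(Σy)/n = 24304 − 23172.5 = 1131.5
b = Sxy/Sxx = 1131.5/80.75 = 14.012384
a = ȳ − b·x̄ = 356.5 − 14.012384·16.25 = 128.798762
ŷ(20) = 128.798762 + 14.012384·20 = 409.046440
residual = y − ŷ = 487 − 409.046440 = 77.953560

77.95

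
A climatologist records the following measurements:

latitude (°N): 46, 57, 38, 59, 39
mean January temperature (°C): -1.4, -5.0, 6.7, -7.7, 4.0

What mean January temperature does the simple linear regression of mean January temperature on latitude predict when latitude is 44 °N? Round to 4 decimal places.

1.5853

n = 5, Σx = 239, Σy = -3.4, Σxy = -393.1, Σx² = 11811
Sxx = Σx² − (Σx)²/n = 11811 − 11424.2 = 386.8
Sxy = Σxy − (Σx)(Σy)/n = -393.1 − (-162.52) = -230.58
b = Sxy/Sxx = -230.58/386.8 = -0.596122
a = ȳ − b·x̄ = -0.68 − (-0.596122)·47.8 = 27.814633
ŷ(44) = a + b·44 = 27.814633 + (-0.596122)·44 = 1.585264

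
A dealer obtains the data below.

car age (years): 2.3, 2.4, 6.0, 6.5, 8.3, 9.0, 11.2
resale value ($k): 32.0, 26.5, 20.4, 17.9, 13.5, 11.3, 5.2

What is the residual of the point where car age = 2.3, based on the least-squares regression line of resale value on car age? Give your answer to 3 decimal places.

2.408

n = 7, Σx = 45.7, Σy = 126.8, Σxy = 647.94, Σx² = 364.63
Sxx = Σx² − (Σx)²/n = 364.63 − 298.355714 = 66.274286
Sxy = Σxy − (Σx)(Σy)/n = 647.94 − 827.822857 = -179.882857
b = Sxy/Sxx = -179.882857/66.274286 = -2.714218
a = ȳ − b·x̄ = 18.114286 − (-2.714218)·6.528571 = 35.834252
ŷ(2.3) = 35.834252 + (-2.714218)·2.3 = 29.591550
residual = y − ŷ = 32.0 − 29.591550 = 2.408450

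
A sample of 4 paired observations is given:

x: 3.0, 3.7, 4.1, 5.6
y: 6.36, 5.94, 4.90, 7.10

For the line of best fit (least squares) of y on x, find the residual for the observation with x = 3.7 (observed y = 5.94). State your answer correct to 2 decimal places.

n = 4, Σx = 16.4, Σy = 24.3, Σxy = 100.908, Σx² = 70.86
Sxx = Σx² − (Σx)²/n = 70.86 − 67.24 = 3.62
Sxy = Σxy − (Σx)(Σy)/n = 100.908 − 99.63 = 1.278
b = Sxy/Sxx = 1.278/3.62 = 0.353039
a = ȳ − b·x̄ = 6.075 − 0.353039·4.1 = 4.627541
ŷ(3.7) = 4.627541 + 0.353039·3.7 = 5.933785
residual = y − ŷ = 5.94 − 5.933785 = 0.006215

0.01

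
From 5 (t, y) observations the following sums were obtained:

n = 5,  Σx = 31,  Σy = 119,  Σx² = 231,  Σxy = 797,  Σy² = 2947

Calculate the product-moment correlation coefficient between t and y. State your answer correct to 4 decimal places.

Sxx = Σx² − (Σx)²/n = 231 − 192.2 = 38.8
Sxy = Σxy − (Σx)(Σy)/n = 797 − 737.8 = 59.2
Syy = Σy² − (Σy)²/n = 2947 − 2832.2 = 114.8
r = Sxy/√(Sxx·Syy) = 59.2/√(4454.24) = 59.2/66.740093 = 0.887023

0.8870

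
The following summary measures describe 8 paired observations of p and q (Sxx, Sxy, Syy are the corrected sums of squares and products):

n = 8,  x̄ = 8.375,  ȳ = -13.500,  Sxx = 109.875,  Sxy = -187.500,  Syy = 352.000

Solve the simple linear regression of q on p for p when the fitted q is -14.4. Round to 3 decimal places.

8.902

b = Sxy/Sxx = -187.5/109.875 = -1.706485
a = ȳ − b·x̄ = -13.5 − (-1.706485)·8.375 = 0.791809
Set a + b·x = -14.4: x = (-14.4 − 0.791809) / (-1.706485) = 8.9024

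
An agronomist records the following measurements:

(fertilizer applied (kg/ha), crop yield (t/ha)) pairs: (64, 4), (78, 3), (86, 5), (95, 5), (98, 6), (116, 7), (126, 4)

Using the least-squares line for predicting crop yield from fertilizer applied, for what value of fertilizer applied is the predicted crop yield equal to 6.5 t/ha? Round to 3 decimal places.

151.931

n = 7, Σx = 663, Σy = 34, Σxy = 3299, Σx² = 65537
Sxx = Σx² − (Σx)²/n = 65537 − 62795.571429 = 2741.428571
Sxy = Σxy − (Σx)(Σy)/n = 3299 − 3220.285714 = 78.714286
b = Sxy/Sxx = 78.714286/2741.428571 = 0.028713
a = ȳ − b·x̄ = 4.857143 − 0.028713·94.714286 = 2.137624
Set a + b·x = 6.5: x = (6.5 − 2.137624) / 0.028713 = 151.931034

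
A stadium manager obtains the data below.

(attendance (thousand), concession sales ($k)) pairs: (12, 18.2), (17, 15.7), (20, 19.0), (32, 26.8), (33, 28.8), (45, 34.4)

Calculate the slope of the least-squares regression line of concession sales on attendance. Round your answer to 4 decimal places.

n = 6, Σx = 159, Σy = 142.9, Σxy = 4221.3, Σx² = 4971
Sxx = Σx² − (Σx)²/n = 4971 − 4213.5 = 757.5
Sxy = Σxy − (Σx)(Σy)/n = 4221.3 − 3786.85 = 434.45
b = Sxy/Sxx = 434.45/757.5 = 0.573531

0.5735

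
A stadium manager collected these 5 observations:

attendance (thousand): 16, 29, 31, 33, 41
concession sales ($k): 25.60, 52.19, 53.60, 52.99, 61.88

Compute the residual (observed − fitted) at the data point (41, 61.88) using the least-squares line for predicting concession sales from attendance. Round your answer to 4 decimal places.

-3.5588

n = 5, Σx = 150, Σy = 246.26, Σxy = 7870.46, Σx² = 4828
Sxx = Σx² − (Σx)²/n = 4828 − 4500 = 328
Sxy = Σxy − (Σx)(Σy)/n = 7870.46 − 7387.8 = 482.66
b = Sxy/Sxx = 482.66/328 = 1.471524
a = ȳ − b·x̄ = 49.252 − 1.471524·30 = 5.106268
ŷ(41) = 5.106268 + 1.471524·41 = 65.438768
residual = y − ŷ = 61.88 − 65.438768 = -3.558768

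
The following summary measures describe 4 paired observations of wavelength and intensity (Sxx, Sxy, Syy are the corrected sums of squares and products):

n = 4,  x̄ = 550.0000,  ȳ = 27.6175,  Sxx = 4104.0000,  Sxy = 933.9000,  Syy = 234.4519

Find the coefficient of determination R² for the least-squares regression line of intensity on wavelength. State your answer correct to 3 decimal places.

R² = Sxy²/(Sxx·Syy) = (933.9)²/(4104·234.4519) = 0.906441

0.906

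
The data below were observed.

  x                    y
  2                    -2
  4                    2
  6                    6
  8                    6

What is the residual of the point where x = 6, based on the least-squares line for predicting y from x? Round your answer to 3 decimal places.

n = 4, Σx = 20, Σy = 12, Σxy = 88, Σx² = 120
Sxx = Σx² − (Σx)²/n = 120 − 100 = 20
Sxy = Σxy − (Σx)(Σy)/n = 88 − 60 = 28
b = Sxy/Sxx = 28/20 = 1.4
a = ȳ − b·x̄ = 3 − 1.4·5 = -4
ŷ(6) = -4 + 1.4·6 = 4.4
residual = y − ŷ = 6 − 4.4 = 1.6

1.600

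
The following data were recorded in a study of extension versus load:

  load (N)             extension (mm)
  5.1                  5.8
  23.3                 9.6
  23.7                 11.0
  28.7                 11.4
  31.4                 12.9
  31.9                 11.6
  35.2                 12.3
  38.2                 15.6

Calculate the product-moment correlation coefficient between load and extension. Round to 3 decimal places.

0.951

n = 8, Σx = 217.5, Σy = 90.2, Σxy = 2645.12, Σx² = 6656.13, Σy² = 1072.38
Sxx = Σx² − (Σx)²/n = 6656.13 − 5913.28125 = 742.84875
Sxy = Σxy − (Σx)(Σy)/n = 2645.12 − 2452.3125 = 192.8075
Syy = Σy² − (Σy)²/n = 1072.38 − 1017.005 = 55.375
r = Sxy/√(Sxx·Syy) = 192.8075/√(41135.249531) = 192.8075/202.818267 = 0.950642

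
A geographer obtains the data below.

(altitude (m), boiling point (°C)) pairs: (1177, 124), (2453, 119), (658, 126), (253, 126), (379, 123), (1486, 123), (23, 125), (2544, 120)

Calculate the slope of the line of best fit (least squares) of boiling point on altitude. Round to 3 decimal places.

-0.002

n = 8, Σx = 8973, Σy = 986, Σxy = 1090191, Σx² = 16723813
Sxx = Σx² − (Σx)²/n = 16723813 − 10064341.125 = 6659471.875
Sxy = Σxy − (Σx)(Σy)/n = 1090191 − 1105922.25 = -15731.25
b = Sxy/Sxx = -15731.25/6659471.875 = -0.002362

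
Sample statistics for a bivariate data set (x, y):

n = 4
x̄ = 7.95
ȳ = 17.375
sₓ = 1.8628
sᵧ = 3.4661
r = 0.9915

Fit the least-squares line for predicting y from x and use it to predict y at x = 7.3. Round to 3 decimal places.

b = r · sᵧ/sₓ = 0.9915 · 3.4661/1.8628 = 1.844878
a = ȳ − b·x̄ = 17.375 − 1.844878·7.95 = 2.708222
ŷ(7.3) = a + b·7.3 = 2.708222 + 1.844878·7.3 = 16.175830

16.176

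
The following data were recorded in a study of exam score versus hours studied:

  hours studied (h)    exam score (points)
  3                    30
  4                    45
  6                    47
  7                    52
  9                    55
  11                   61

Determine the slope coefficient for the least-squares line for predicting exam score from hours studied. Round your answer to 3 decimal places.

3.279

n = 6, Σx = 40, Σy = 290, Σxy = 2082, Σx² = 312
Sxx = Σx² − (Σx)²/n = 312 − 266.666667 = 45.333333
Sxy = Σxy − (Σx)(Σy)/n = 2082 − 1933.333333 = 148.666667
b = Sxy/Sxx = 148.666667/45.333333 = 3.279412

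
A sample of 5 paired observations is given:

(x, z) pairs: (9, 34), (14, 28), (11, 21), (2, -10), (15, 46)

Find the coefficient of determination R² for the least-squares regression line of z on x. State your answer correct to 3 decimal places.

n = 5, Σx = 51, Σy = 119, Σxy = 1599, Σx² = 627, Σy² = 4597
Sxx = Σx² − (Σx)²/n = 627 − 520.2 = 106.8
Sxy = Σxy − (Σx)(Σy)/n = 1599 − 1213.8 = 385.2
Syy = Σy² − (Σy)²/n = 4597 − 2832.2 = 1764.8
R² = Sxy²/(Sxx·Syy) = (385.2)²/(106.8·1764.8) = 0.787238

0.787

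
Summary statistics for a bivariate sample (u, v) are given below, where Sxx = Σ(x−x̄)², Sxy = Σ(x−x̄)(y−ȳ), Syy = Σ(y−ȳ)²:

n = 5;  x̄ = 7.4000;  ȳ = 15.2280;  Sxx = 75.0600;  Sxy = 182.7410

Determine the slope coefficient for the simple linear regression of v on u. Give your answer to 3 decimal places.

2.435

b = Sxy/Sxx = 182.741/75.06 = 2.434599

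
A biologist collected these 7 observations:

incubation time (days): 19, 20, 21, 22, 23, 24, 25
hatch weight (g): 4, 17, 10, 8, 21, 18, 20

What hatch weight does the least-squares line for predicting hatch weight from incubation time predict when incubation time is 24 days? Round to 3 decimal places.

n = 7, Σx = 154, Σy = 98, Σxy = 2217, Σx² = 3416
Sxx = Σx² − (Σx)²/n = 3416 − 3388 = 28
Sxy = Σxy − (Σx)(Σy)/n = 2217 − 2156 = 61
b = Sxy/Sxx = 61/28 = 2.178571
a = ȳ − b·x̄ = 14 − 2.178571·22 = -33.928571
ŷ(24) = a + b·24 = -33.928571 + 2.178571·24 = 18.357143

18.357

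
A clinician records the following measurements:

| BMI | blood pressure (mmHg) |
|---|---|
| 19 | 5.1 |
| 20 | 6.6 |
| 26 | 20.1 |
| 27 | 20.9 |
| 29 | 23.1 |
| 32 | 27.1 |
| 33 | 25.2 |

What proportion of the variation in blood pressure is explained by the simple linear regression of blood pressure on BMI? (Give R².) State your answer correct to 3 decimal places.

n = 7, Σx = 186, Σy = 128.1, Σxy = 3684.5, Σx² = 5120, Σy² = 2813.45
Sxx = Σx² − (Σx)²/n = 5120 − 4942.285714 = 177.714286
Sxy = Σxy − (Σx)(Σy)/n = 3684.5 − 3403.8 = 280.7
Syy = Σy² − (Σy)²/n = 2813.45 − 2344.23 = 469.22
R² = Sxy²/(Sxx·Syy) = (280.7)²/(177.714286·469.22) = 0.944900

0.945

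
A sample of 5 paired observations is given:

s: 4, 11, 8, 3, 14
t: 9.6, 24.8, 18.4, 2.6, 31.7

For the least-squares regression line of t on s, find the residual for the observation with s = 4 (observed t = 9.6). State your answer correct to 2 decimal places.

2.10

n = 5, Σx = 40, Σy = 87.1, Σxy = 910, Σx² = 406
Sxx = Σx² − (Σx)²/n = 406 − 320 = 86
Sxy = Σxy − (Σx)(Σy)/n = 910 − 696.8 = 213.2
b = Sxy/Sxx = 213.2/86 = 2.479070
a = ȳ − b·x̄ = 17.42 − 2.479070·8 = -2.412558
ŷ(4) = -2.412558 + 2.479070·4 = 7.503721
residual = y − ŷ = 9.6 − 7.503721 = 2.096279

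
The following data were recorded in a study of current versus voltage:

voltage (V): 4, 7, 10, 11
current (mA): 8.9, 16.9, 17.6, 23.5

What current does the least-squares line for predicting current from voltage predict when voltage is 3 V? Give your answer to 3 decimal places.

n = 4, Σx = 32, Σy = 66.9, Σxy = 588.4, Σx² = 286
Sxx = Σx² − (Σx)²/n = 286 − 256 = 30
Sxy = Σxy − (Σx)(Σy)/n = 588.4 − 535.2 = 53.2
b = Sxy/Sxx = 53.2/30 = 1.773333
a = ȳ − b·x̄ = 16.725 − 1.773333·8 = 2.538333
ŷ(3) = a + b·3 = 2.538333 + 1.773333·3 = 7.858333

7.858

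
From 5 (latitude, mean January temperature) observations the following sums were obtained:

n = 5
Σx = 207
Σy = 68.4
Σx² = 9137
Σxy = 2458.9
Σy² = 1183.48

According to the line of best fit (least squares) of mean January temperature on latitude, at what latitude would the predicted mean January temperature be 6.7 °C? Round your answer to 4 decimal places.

52.0181

Sxx = Σx² − (Σx)²/n = 9137 − 8569.8 = 567.2
Sxy = Σxy − (Σx)(Σy)/n = 2458.9 − 2831.76 = -372.86
b = Sxy/Sxx = -372.86/567.2 = -0.657370
a = ȳ − b·x̄ = 13.68 − (-0.657370)·41.4 = 40.895099
Set a + b·x = 6.7: x = (6.7 − 40.895099) / (-0.657370) = 52.018076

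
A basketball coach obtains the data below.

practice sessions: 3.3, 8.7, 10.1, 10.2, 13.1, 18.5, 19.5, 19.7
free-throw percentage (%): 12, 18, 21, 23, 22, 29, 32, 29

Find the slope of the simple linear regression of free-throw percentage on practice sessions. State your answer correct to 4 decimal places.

1.0800

n = 8, Σx = 103.1, Σy = 186, Σxy = 2662.9, Σx² = 1574.83
Sxx = Σx² − (Σx)²/n = 1574.83 − 1328.70125 = 246.12875
Sxy = Σxy − (Σx)(Σy)/n = 2662.9 − 2397.075 = 265.825
b = Sxy/Sxx = 265.825/246.12875 = 1.080024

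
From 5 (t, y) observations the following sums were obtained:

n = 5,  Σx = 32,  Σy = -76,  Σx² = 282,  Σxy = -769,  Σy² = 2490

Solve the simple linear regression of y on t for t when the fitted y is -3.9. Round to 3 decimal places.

3.313

Sxx = Σx² − (Σx)²/n = 282 − 204.8 = 77.2
Sxy = Σxy − (Σx)(Σy)/n = -769 − (-486.4) = -282.6
b = Sxy/Sxx = -282.6/77.2 = -3.660622
a = ȳ − b·x̄ = -15.2 − (-3.660622)·6.4 = 8.227979
Set a + b·x = -3.9: x = (-3.9 − 8.227979) / (-3.660622) = 3.313093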